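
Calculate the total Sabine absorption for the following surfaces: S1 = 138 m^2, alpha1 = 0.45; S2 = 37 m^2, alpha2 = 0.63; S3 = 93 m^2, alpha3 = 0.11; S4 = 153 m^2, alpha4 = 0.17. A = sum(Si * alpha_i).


138 * 0.45 = 62.1
37 * 0.63 = 23.31
93 * 0.11 = 10.23
153 * 0.17 = 26.01
A_total = 62.1 + 23.31 + 10.23 + 26.01 = 121.65 m^2


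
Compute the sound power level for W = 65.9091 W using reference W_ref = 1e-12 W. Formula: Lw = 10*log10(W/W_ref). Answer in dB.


W / W_ref = 65.9091 / 1e-12 = 6.59091e+13
Lw = 10 * log10(6.59091e+13) = 138.19 dB


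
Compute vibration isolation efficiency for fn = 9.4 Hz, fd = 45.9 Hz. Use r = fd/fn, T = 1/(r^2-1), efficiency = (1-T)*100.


r = 45.9 / 9.4 = 4.88298
r^2 - 1 = 4.88298^2 - 1 = 22.8435
T = 1/22.8435 = 0.0437761
Efficiency = (1 - 0.0437761)*100 = 95.622 %


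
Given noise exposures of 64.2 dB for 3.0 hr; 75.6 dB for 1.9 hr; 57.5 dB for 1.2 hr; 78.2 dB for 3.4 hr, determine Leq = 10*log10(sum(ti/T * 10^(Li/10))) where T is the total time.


T_total = 3.0 + 1.9 + 1.2 + 3.4 = 9.5 hr
(3.0/9.5) * 10^(64.2/10) = 830611
(1.9/9.5) * 10^(75.6/10) = 7.26156e+06
(1.2/9.5) * 10^(57.5/10) = 71032.6
(3.4/9.5) * 10^(78.2/10) = 2.36459e+07
Sum = 830611 + 7.26156e+06 + 71032.6 + 2.36459e+07 = 3.18091e+07
Leq = 10*log10(3.18091e+07) = 75.026 dB


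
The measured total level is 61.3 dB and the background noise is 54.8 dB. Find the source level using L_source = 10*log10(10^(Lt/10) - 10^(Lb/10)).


10^(61.3/10) = 1.34896e+06
10^(54.8/10) = 301995
Difference = 1.34896e+06 - 301995 = 1.04696e+06
L_source = 10*log10(1.04696e+06) = 60.199 dB


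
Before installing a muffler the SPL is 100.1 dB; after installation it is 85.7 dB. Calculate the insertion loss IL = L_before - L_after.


Insertion loss = SPL without muffler - SPL with muffler
IL = 100.1 - 85.7 = 14.4 dB


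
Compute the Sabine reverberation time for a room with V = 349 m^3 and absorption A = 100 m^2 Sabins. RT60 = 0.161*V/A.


RT60 = 0.161 * 349 / 100 = 0.56189 s


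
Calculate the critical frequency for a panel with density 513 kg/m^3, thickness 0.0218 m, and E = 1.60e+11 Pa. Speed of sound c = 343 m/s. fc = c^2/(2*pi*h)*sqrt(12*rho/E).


12*rho/E = 12*513/1.60e+11 = 3.8475e-08
sqrt(12*rho/E) = sqrt(3.8475e-08) = 0.00019615
c^2/(2*pi*h) = 343^2/(2*pi*0.0218) = 858918
fc = 858918 * 0.00019615 = 168.48 Hz


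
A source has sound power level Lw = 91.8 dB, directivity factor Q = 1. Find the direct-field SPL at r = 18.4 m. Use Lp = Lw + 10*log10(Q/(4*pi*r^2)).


4*pi*r^2 = 4*pi*18.4^2 = 4254.47 m^2
Q / (4*pi*r^2) = 1 / 4254.47 = 0.000235047
Lp = 91.8 + 10*log10(0.000235047) = 55.512 dB


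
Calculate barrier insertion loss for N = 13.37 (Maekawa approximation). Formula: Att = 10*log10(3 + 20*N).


3 + 20*N = 3 + 20*13.37 = 270.4
Att = 10*log10(270.4) = 24.32 dB


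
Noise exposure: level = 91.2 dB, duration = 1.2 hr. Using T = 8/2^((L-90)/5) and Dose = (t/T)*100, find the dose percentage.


T_allowed = 8 / 2^((91.2 - 90)/5) = 6.77396 hr
Dose = 1.2 / 6.77396 * 100 = 17.715 %


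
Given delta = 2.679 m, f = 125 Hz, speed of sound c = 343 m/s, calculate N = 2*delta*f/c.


N = 2*delta*f/c = 2*delta/lambda, where lambda = c/f
lambda = 343 / 125 = 2.744 m
N = 2 * 2.679 / 2.744 = 1.9526


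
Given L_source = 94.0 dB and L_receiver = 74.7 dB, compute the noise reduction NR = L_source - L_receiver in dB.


NR = L_source - L_receiver (difference between source and receiving room levels)
NR = 94.0 - 74.7 = 19.3 dB


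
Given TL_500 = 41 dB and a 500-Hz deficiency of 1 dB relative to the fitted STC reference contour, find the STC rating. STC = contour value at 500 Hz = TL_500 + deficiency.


By ASTM E413, STC = value of the fitted reference contour at 500 Hz.
Contour value at 500 Hz = TL_500 + deficiency = 41 + 1 = 42
STC = 42


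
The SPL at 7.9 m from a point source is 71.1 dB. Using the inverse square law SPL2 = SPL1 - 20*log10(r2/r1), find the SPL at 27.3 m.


r2/r1 = 27.3/7.9 = 3.4557
Correction = 20*log10(3.4557) = 10.7707 dB
SPL2 = 71.1 - 10.7707 = 60.329 dB


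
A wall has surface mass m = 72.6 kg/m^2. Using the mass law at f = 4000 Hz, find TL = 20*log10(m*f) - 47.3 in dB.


m * f = 72.6 * 4000 = 290400
20*log10(290400) = 109.26 dB
TL = 109.26 - 47.3 = 61.96 dB


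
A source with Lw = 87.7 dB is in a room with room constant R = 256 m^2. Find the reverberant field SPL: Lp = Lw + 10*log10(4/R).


4/R = 4/256 = 0.015625
Lp = 87.7 + 10*log10(0.015625) = 69.638 dB


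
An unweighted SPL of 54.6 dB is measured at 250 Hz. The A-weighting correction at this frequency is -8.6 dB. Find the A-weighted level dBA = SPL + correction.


A-weighting table: 250 Hz -> -8.6 dB correction
SPL_A = SPL + correction = 54.6 + (-8.6) = 46 dBA


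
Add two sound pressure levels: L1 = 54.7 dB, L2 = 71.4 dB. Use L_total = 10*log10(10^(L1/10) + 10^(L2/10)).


10^(54.7/10) = 295121
10^(71.4/10) = 1.38038e+07
Sum = 295121 + 1.38038e+07 = 1.40989e+07
L_total = 10*log10(1.40989e+07) = 71.492 dB


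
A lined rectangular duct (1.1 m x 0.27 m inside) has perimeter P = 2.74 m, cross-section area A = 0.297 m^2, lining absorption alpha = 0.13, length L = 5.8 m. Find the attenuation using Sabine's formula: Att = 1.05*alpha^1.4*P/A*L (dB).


alpha^1.4 = 0.13^1.4 = 0.0574805
Attenuation rate = 1.05 * alpha^1.4 * P / A
= 1.05 * 0.0574805 * 2.74 / 0.297 = 0.556806 dB/m
Total Att = 0.556806 * 5.8 = 3.2295 dB


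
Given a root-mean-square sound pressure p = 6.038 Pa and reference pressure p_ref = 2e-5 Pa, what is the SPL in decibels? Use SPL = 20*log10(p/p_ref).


p / p_ref = 6.038 / 2e-5 = 301900
SPL = 20 * log10(301900) = 109.6 dB


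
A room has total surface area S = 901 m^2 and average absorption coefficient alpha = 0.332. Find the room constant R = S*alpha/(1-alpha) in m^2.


R = 901 * 0.332 / (1 - 0.332) = 447.8 m^2


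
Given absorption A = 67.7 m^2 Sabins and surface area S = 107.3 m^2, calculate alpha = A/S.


Absorption coefficient = absorbed power / incident power
alpha = A / S = 67.7 / 107.3 = 0.63094


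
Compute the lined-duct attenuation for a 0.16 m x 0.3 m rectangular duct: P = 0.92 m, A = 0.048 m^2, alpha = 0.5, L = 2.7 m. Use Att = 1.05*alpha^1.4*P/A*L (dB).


alpha^1.4 = 0.5^1.4 = 0.378929
Attenuation rate = 1.05 * alpha^1.4 * P / A
= 1.05 * 0.378929 * 0.92 / 0.048 = 7.62595 dB/m
Total Att = 7.62595 * 2.7 = 20.59 dB


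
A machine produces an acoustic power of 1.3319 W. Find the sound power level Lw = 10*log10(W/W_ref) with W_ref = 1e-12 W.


W / W_ref = 1.3319 / 1e-12 = 1.3319e+12
Lw = 10 * log10(1.3319e+12) = 121.24 dB


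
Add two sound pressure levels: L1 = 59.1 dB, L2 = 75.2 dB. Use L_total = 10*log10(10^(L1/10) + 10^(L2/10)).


10^(59.1/10) = 812831
10^(75.2/10) = 3.31131e+07
Sum = 812831 + 3.31131e+07 = 3.39259e+07
L_total = 10*log10(3.39259e+07) = 75.305 dB


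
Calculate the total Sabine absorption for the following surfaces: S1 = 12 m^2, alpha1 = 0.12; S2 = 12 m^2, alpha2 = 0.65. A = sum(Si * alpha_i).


12 * 0.12 = 1.44
12 * 0.65 = 7.8
A_total = 1.44 + 7.8 = 9.24 m^2


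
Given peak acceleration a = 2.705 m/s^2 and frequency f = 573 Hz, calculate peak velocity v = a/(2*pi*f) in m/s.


omega = 2*pi*f = 2*pi*573 = 3600.27 rad/s
v = a / omega = 2.705 / 3600.27 = 0.00075133 m/s


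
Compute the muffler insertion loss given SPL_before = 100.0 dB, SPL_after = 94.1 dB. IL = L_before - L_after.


Insertion loss = SPL without muffler - SPL with muffler
IL = 100.0 - 94.1 = 5.9 dB


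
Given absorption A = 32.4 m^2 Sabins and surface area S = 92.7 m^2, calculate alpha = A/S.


Absorption coefficient = absorbed power / incident power
alpha = A / S = 32.4 / 92.7 = 0.34951


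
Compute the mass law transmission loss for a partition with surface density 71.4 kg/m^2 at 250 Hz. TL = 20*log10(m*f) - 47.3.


m * f = 71.4 * 250 = 17850
20*log10(17850) = 85.0328 dB
TL = 85.0328 - 47.3 = 37.733 dB


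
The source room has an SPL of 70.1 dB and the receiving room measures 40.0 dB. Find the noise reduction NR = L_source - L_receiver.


NR = L_source - L_receiver (difference between source and receiving room levels)
NR = 70.1 - 40.0 = 30.1 dB


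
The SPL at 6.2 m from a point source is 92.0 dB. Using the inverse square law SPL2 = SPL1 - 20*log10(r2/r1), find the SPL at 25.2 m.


r2/r1 = 25.2/6.2 = 4.06452
Correction = 20*log10(4.06452) = 12.1802 dB
SPL2 = 92.0 - 12.1802 = 79.82 dB


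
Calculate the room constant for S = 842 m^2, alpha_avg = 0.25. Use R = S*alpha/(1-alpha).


R = 842 * 0.25 / (1 - 0.25) = 280.67 m^2


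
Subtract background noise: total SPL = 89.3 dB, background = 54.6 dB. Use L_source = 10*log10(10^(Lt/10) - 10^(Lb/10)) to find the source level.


10^(89.3/10) = 8.51138e+08
10^(54.6/10) = 288403
Difference = 8.51138e+08 - 288403 = 8.5085e+08
L_source = 10*log10(8.5085e+08) = 89.299 dB


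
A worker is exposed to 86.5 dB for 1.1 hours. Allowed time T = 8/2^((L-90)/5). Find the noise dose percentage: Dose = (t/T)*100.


T_allowed = 8 / 2^((86.5 - 90)/5) = 12.996 hr
Dose = 1.1 / 12.996 * 100 = 8.4641 %


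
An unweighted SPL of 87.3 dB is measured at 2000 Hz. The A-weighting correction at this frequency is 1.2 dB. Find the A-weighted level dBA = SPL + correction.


A-weighting table: 2000 Hz -> 1.2 dB correction
SPL_A = SPL + correction = 87.3 + (1.2) = 88.5 dBA


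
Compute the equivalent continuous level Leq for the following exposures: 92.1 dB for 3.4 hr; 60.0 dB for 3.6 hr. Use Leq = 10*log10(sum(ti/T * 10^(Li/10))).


T_total = 3.4 + 3.6 = 7.0 hr
(3.4/7.0) * 10^(92.1/10) = 7.87736e+08
(3.6/7.0) * 10^(60.0/10) = 514286
Sum = 7.87736e+08 + 514286 = 7.8825e+08
Leq = 10*log10(7.8825e+08) = 88.967 dB


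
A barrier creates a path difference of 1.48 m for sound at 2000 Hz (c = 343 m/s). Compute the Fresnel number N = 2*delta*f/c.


N = 2*delta*f/c = 2*delta/lambda, where lambda = c/f
lambda = 343 / 2000 = 0.1715 m
N = 2 * 1.48 / 0.1715 = 17.259


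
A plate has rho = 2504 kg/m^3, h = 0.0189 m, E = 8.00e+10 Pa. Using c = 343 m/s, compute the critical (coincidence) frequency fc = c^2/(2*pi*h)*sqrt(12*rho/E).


12*rho/E = 12*2504/8.00e+10 = 3.756e-07
sqrt(12*rho/E) = sqrt(3.756e-07) = 0.000612862
c^2/(2*pi*h) = 343^2/(2*pi*0.0189) = 990710
fc = 990710 * 0.000612862 = 607.17 Hz


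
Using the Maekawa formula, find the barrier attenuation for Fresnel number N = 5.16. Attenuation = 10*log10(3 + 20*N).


3 + 20*N = 3 + 20*5.16 = 106.2
Att = 10*log10(106.2) = 20.261 dB


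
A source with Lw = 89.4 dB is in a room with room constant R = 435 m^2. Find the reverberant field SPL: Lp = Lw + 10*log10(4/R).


4/R = 4/435 = 0.0091954
Lp = 89.4 + 10*log10(0.0091954) = 69.036 dB


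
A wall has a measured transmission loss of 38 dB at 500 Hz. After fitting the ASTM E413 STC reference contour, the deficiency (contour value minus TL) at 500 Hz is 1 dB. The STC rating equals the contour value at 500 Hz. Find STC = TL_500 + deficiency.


By ASTM E413, STC = value of the fitted reference contour at 500 Hz.
Contour value at 500 Hz = TL_500 + deficiency = 38 + 1 = 39
STC = 39


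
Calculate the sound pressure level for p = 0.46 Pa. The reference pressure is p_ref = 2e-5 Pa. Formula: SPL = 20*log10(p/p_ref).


p / p_ref = 0.46 / 2e-5 = 23000
SPL = 20 * log10(23000) = 87.235 dB


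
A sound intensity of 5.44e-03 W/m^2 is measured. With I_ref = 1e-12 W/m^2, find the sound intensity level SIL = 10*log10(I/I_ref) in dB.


I / I_ref = 5.44e-03 / 1e-12 = 5.44e+09
SIL = 10 * log10(5.44e+09) = 97.356 dB


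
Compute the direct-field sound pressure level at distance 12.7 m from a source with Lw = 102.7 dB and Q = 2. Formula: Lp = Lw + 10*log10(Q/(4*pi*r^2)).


4*pi*r^2 = 4*pi*12.7^2 = 2026.83 m^2
Q / (4*pi*r^2) = 2 / 2026.83 = 0.000986763
Lp = 102.7 + 10*log10(0.000986763) = 72.642 dB


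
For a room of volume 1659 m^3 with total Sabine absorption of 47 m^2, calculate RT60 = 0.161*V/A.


RT60 = 0.161 * 1659 / 47 = 5.683 s


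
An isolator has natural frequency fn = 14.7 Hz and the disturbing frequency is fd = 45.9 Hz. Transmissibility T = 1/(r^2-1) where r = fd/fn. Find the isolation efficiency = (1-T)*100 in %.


r = 45.9 / 14.7 = 3.12245
r^2 - 1 = 3.12245^2 - 1 = 8.74969
T = 1/8.74969 = 0.11429
Efficiency = (1 - 0.11429)*100 = 88.571 %


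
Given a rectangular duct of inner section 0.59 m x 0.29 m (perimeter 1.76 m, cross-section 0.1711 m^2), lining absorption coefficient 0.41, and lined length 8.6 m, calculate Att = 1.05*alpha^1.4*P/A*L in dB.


alpha^1.4 = 0.41^1.4 = 0.28701
Attenuation rate = 1.05 * alpha^1.4 * P / A
= 1.05 * 0.28701 * 1.76 / 0.1711 = 3.09991 dB/m
Total Att = 3.09991 * 8.6 = 26.659 dB


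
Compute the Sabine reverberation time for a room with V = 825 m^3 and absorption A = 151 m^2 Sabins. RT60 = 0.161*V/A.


RT60 = 0.161 * 825 / 151 = 0.87964 s


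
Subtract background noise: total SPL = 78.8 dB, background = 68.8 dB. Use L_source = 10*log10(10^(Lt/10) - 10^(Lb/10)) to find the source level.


10^(78.8/10) = 7.58578e+07
10^(68.8/10) = 7.58578e+06
Difference = 7.58578e+07 - 7.58578e+06 = 6.8272e+07
L_source = 10*log10(6.8272e+07) = 78.342 dB


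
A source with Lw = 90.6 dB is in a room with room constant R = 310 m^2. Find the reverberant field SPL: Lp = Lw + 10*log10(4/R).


4/R = 4/310 = 0.0129032
Lp = 90.6 + 10*log10(0.0129032) = 71.707 dB


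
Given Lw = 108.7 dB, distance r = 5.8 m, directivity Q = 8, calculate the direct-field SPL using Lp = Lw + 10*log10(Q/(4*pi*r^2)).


4*pi*r^2 = 4*pi*5.8^2 = 422.733 m^2
Q / (4*pi*r^2) = 8 / 422.733 = 0.0189245
Lp = 108.7 + 10*log10(0.0189245) = 91.47 dB


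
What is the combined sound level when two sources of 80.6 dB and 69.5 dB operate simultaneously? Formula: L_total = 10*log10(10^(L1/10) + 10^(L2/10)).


10^(80.6/10) = 1.14815e+08
10^(69.5/10) = 8.91251e+06
Sum = 1.14815e+08 + 8.91251e+06 = 1.23728e+08
L_total = 10*log10(1.23728e+08) = 80.925 dB


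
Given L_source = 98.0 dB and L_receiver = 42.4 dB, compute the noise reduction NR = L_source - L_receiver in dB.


NR = L_source - L_receiver (difference between source and receiving room levels)
NR = 98.0 - 42.4 = 55.6 dB


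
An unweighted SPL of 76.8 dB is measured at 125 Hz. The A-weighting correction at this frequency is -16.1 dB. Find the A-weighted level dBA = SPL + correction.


A-weighting table: 125 Hz -> -16.1 dB correction
SPL_A = SPL + correction = 76.8 + (-16.1) = 60.7 dBA


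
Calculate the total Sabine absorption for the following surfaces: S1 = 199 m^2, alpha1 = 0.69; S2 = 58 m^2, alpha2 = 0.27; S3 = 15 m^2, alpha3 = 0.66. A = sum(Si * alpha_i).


199 * 0.69 = 137.31
58 * 0.27 = 15.66
15 * 0.66 = 9.9
A_total = 137.31 + 15.66 + 9.9 = 162.87 m^2


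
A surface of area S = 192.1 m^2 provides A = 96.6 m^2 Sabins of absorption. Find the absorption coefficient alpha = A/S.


Absorption coefficient = absorbed power / incident power
alpha = A / S = 96.6 / 192.1 = 0.50286


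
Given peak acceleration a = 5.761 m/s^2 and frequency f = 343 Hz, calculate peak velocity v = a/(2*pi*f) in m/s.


omega = 2*pi*f = 2*pi*343 = 2155.13 rad/s
v = a / omega = 5.761 / 2155.13 = 0.0026732 m/s


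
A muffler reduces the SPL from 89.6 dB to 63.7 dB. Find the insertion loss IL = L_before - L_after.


Insertion loss = SPL without muffler - SPL with muffler
IL = 89.6 - 63.7 = 25.9 dB


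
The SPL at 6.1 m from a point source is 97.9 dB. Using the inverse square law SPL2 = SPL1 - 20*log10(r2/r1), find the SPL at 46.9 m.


r2/r1 = 46.9/6.1 = 7.68852
Correction = 20*log10(7.68852) = 17.7169 dB
SPL2 = 97.9 - 17.7169 = 80.183 dB


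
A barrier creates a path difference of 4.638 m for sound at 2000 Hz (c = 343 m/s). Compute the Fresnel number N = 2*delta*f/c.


N = 2*delta*f/c = 2*delta/lambda, where lambda = c/f
lambda = 343 / 2000 = 0.1715 m
N = 2 * 4.638 / 0.1715 = 54.087


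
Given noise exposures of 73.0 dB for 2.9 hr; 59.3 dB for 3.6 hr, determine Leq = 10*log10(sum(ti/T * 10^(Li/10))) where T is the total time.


T_total = 2.9 + 3.6 = 6.5 hr
(2.9/6.5) * 10^(73.0/10) = 8.90194e+06
(3.6/6.5) * 10^(59.3/10) = 471400
Sum = 8.90194e+06 + 471400 = 9.37334e+06
Leq = 10*log10(9.37334e+06) = 69.719 dB


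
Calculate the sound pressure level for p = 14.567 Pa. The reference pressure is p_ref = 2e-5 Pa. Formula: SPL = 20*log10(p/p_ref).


p / p_ref = 14.567 / 2e-5 = 728350
SPL = 20 * log10(728350) = 117.25 dB


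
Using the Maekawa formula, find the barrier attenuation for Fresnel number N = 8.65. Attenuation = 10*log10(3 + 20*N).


3 + 20*N = 3 + 20*8.65 = 176
Att = 10*log10(176) = 22.455 dB


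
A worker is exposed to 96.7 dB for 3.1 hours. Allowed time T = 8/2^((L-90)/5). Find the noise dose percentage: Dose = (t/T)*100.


T_allowed = 8 / 2^((96.7 - 90)/5) = 3.16017 hr
Dose = 3.1 / 3.16017 * 100 = 98.096 %


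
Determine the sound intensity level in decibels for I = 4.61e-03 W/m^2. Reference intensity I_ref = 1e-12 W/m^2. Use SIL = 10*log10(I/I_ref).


I / I_ref = 4.61e-03 / 1e-12 = 4.61e+09
SIL = 10 * log10(4.61e+09) = 96.637 dB


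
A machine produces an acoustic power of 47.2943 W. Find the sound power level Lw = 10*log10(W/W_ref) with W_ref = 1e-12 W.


W / W_ref = 47.2943 / 1e-12 = 4.72943e+13
Lw = 10 * log10(4.72943e+13) = 136.75 dB


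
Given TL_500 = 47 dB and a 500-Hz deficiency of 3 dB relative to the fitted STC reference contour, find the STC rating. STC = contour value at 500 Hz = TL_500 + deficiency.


By ASTM E413, STC = value of the fitted reference contour at 500 Hz.
Contour value at 500 Hz = TL_500 + deficiency = 47 + 3 = 50
STC = 50


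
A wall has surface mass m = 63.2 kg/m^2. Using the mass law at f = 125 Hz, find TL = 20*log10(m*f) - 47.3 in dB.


m * f = 63.2 * 125 = 7900
20*log10(7900) = 77.9525 dB
TL = 77.9525 - 47.3 = 30.653 dB


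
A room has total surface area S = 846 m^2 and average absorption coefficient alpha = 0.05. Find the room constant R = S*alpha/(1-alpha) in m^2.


R = 846 * 0.05 / (1 - 0.05) = 44.526 m^2


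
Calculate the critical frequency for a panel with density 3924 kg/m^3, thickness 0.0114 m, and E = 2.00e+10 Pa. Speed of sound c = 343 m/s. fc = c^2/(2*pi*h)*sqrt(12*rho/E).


12*rho/E = 12*3924/2.00e+10 = 2.3544e-06
sqrt(12*rho/E) = sqrt(2.3544e-06) = 0.00153441
c^2/(2*pi*h) = 343^2/(2*pi*0.0114) = 1.64249e+06
fc = 1.64249e+06 * 0.00153441 = 2520.3 Hz


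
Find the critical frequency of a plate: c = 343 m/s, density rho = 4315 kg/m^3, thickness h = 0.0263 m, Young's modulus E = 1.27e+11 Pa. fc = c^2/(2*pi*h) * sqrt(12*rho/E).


12*rho/E = 12*4315/1.27e+11 = 4.07717e-07
sqrt(12*rho/E) = sqrt(4.07717e-07) = 0.000638527
c^2/(2*pi*h) = 343^2/(2*pi*0.0263) = 711955
fc = 711955 * 0.000638527 = 454.6 Hz


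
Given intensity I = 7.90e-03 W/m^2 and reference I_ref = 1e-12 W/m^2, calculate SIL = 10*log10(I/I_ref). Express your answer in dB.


I / I_ref = 7.90e-03 / 1e-12 = 7.9e+09
SIL = 10 * log10(7.9e+09) = 98.976 dB


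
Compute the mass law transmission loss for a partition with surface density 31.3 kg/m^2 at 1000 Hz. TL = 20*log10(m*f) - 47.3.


m * f = 31.3 * 1000 = 31300
20*log10(31300) = 89.9109 dB
TL = 89.9109 - 47.3 = 42.611 dB


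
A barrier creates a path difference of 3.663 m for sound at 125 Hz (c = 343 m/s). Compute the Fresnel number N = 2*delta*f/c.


N = 2*delta*f/c = 2*delta/lambda, where lambda = c/f
lambda = 343 / 125 = 2.744 m
N = 2 * 3.663 / 2.744 = 2.6698


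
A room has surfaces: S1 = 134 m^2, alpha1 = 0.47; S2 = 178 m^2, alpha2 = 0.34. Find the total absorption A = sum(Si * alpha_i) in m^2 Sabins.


134 * 0.47 = 62.98
178 * 0.34 = 60.52
A_total = 62.98 + 60.52 = 123.5 m^2


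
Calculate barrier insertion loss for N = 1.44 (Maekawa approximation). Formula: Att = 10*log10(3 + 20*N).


3 + 20*N = 3 + 20*1.44 = 31.8
Att = 10*log10(31.8) = 15.024 dB


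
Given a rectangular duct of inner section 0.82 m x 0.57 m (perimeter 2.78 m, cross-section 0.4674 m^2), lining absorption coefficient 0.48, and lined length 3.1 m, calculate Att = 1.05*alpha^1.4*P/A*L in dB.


alpha^1.4 = 0.48^1.4 = 0.35788
Attenuation rate = 1.05 * alpha^1.4 * P / A
= 1.05 * 0.35788 * 2.78 / 0.4674 = 2.23503 dB/m
Total Att = 2.23503 * 3.1 = 6.9286 dB


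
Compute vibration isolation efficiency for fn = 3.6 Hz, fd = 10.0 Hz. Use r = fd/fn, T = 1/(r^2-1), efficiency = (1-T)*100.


r = 10.0 / 3.6 = 2.77778
r^2 - 1 = 2.77778^2 - 1 = 6.71606
T = 1/6.71606 = 0.148897
Efficiency = (1 - 0.148897)*100 = 85.11 %


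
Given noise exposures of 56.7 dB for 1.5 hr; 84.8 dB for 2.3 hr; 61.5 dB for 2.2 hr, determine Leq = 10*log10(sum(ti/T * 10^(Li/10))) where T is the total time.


T_total = 1.5 + 2.3 + 2.2 = 6.0 hr
(1.5/6.0) * 10^(56.7/10) = 116934
(2.3/6.0) * 10^(84.8/10) = 1.15765e+08
(2.2/6.0) * 10^(61.5/10) = 517930
Sum = 116934 + 1.15765e+08 + 517930 = 1.164e+08
Leq = 10*log10(1.164e+08) = 80.66 dB


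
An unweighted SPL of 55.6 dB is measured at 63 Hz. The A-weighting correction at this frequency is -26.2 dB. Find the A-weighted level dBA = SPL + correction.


A-weighting table: 63 Hz -> -26.2 dB correction
SPL_A = SPL + correction = 55.6 + (-26.2) = 29.4 dBA


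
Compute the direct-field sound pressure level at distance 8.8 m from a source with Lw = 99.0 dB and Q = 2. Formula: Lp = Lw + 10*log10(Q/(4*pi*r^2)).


4*pi*r^2 = 4*pi*8.8^2 = 973.14 m^2
Q / (4*pi*r^2) = 2 / 973.14 = 0.0020552
Lp = 99.0 + 10*log10(0.0020552) = 72.129 dB


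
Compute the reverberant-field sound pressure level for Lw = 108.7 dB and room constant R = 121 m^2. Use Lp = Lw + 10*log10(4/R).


4/R = 4/121 = 0.0330579
Lp = 108.7 + 10*log10(0.0330579) = 93.893 dB


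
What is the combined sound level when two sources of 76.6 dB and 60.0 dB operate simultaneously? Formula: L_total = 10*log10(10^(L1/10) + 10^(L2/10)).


10^(76.6/10) = 4.57088e+07
10^(60.0/10) = 1e+06
Sum = 4.57088e+07 + 1e+06 = 4.67088e+07
L_total = 10*log10(4.67088e+07) = 76.694 dB


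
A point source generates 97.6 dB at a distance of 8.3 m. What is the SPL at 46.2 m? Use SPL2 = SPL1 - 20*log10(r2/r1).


r2/r1 = 46.2/8.3 = 5.56627
Correction = 20*log10(5.56627) = 14.9113 dB
SPL2 = 97.6 - 14.9113 = 82.689 dB


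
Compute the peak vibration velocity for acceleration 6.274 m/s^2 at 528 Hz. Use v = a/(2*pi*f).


omega = 2*pi*f = 2*pi*528 = 3317.52 rad/s
v = a / omega = 6.274 / 3317.52 = 0.0018912 m/s


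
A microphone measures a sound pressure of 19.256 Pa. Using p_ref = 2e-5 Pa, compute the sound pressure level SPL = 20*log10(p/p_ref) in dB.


p / p_ref = 19.256 / 2e-5 = 962800
SPL = 20 * log10(962800) = 119.67 dB


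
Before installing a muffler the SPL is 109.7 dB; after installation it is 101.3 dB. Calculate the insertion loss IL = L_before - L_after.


Insertion loss = SPL without muffler - SPL with muffler
IL = 109.7 - 101.3 = 8.4 dB


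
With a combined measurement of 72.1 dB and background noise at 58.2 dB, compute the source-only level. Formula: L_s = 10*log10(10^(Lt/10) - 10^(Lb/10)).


10^(72.1/10) = 1.62181e+07
10^(58.2/10) = 660693
Difference = 1.62181e+07 - 660693 = 1.55574e+07
L_source = 10*log10(1.55574e+07) = 71.919 dB


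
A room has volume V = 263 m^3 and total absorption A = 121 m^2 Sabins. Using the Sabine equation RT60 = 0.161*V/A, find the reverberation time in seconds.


RT60 = 0.161 * 263 / 121 = 0.34994 s


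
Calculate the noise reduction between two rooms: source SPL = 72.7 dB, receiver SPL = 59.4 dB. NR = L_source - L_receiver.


NR = L_source - L_receiver (difference between source and receiving room levels)
NR = 72.7 - 59.4 = 13.3 dB


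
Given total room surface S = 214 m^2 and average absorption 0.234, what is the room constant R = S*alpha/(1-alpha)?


R = 214 * 0.234 / (1 - 0.234) = 65.373 m^2


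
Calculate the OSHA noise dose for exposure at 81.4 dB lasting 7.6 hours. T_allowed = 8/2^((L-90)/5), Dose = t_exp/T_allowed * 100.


T_allowed = 8 / 2^((81.4 - 90)/5) = 26.3549 hr
Dose = 7.6 / 26.3549 * 100 = 28.837 %


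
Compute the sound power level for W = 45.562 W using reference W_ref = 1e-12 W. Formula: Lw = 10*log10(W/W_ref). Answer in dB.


W / W_ref = 45.562 / 1e-12 = 4.5562e+13
Lw = 10 * log10(4.5562e+13) = 136.59 dB


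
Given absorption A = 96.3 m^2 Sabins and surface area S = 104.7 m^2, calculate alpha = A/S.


Absorption coefficient = absorbed power / incident power
alpha = A / S = 96.3 / 104.7 = 0.91977


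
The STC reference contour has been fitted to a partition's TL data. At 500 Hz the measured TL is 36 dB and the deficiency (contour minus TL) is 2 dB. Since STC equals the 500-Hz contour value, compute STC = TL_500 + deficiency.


By ASTM E413, STC = value of the fitted reference contour at 500 Hz.
Contour value at 500 Hz = TL_500 + deficiency = 36 + 2 = 38
STC = 38


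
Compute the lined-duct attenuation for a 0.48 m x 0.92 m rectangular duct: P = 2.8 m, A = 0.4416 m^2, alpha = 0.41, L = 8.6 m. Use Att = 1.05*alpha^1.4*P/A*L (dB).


alpha^1.4 = 0.41^1.4 = 0.28701
Attenuation rate = 1.05 * alpha^1.4 * P / A
= 1.05 * 0.28701 * 2.8 / 0.4416 = 1.9108 dB/m
Total Att = 1.9108 * 8.6 = 16.433 dB


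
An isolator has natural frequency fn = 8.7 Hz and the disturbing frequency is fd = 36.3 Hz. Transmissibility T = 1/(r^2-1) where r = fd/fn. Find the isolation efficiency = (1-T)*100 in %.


r = 36.3 / 8.7 = 4.17241
r^2 - 1 = 4.17241^2 - 1 = 16.409
T = 1/16.409 = 0.0609422
Efficiency = (1 - 0.0609422)*100 = 93.906 %


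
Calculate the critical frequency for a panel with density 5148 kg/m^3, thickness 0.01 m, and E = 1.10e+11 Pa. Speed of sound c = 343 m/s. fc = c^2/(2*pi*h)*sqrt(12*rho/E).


12*rho/E = 12*5148/1.10e+11 = 5.616e-07
sqrt(12*rho/E) = sqrt(5.616e-07) = 0.0007494
c^2/(2*pi*h) = 343^2/(2*pi*0.01) = 1.87244e+06
fc = 1.87244e+06 * 0.0007494 = 1403.2 Hz


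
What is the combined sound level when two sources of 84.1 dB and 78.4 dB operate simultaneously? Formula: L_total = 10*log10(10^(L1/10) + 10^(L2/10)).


10^(84.1/10) = 2.5704e+08
10^(78.4/10) = 6.91831e+07
Sum = 2.5704e+08 + 6.91831e+07 = 3.26223e+08
L_total = 10*log10(3.26223e+08) = 85.135 dB


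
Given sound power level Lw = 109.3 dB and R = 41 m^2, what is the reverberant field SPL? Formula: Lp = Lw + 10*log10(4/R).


4/R = 4/41 = 0.097561
Lp = 109.3 + 10*log10(0.097561) = 99.193 dB


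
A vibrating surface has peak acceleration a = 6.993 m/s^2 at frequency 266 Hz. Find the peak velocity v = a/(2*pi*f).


omega = 2*pi*f = 2*pi*266 = 1671.33 rad/s
v = a / omega = 6.993 / 1671.33 = 0.0041841 m/s


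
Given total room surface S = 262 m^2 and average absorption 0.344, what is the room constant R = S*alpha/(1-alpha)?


R = 262 * 0.344 / (1 - 0.344) = 137.39 m^2


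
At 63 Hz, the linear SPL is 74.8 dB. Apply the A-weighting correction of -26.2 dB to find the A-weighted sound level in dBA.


A-weighting table: 63 Hz -> -26.2 dB correction
SPL_A = SPL + correction = 74.8 + (-26.2) = 48.6 dBA


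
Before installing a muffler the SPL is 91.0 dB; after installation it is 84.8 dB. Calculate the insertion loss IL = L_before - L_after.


Insertion loss = SPL without muffler - SPL with muffler
IL = 91.0 - 84.8 = 6.2 dB


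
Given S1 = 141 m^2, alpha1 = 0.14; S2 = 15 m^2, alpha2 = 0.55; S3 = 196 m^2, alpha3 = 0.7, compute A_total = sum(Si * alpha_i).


141 * 0.14 = 19.74
15 * 0.55 = 8.25
196 * 0.7 = 137.2
A_total = 19.74 + 8.25 + 137.2 = 165.19 m^2


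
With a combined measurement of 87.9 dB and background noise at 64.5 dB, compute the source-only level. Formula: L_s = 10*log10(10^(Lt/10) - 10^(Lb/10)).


10^(87.9/10) = 6.16595e+08
10^(64.5/10) = 2.81838e+06
Difference = 6.16595e+08 - 2.81838e+06 = 6.13777e+08
L_source = 10*log10(6.13777e+08) = 87.88 dB


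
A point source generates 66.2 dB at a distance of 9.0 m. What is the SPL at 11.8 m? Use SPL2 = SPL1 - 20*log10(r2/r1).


r2/r1 = 11.8/9.0 = 1.31111
Correction = 20*log10(1.31111) = 2.35278 dB
SPL2 = 66.2 - 2.35278 = 63.847 dB


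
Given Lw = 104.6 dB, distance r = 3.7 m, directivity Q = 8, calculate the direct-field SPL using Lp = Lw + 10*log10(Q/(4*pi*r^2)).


4*pi*r^2 = 4*pi*3.7^2 = 172.034 m^2
Q / (4*pi*r^2) = 8 / 172.034 = 0.0465024
Lp = 104.6 + 10*log10(0.0465024) = 91.275 dB


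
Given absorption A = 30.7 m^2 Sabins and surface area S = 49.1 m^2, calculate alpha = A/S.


Absorption coefficient = absorbed power / incident power
alpha = A / S = 30.7 / 49.1 = 0.62525


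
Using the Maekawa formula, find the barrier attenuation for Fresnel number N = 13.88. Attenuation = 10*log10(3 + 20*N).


3 + 20*N = 3 + 20*13.88 = 280.6
Att = 10*log10(280.6) = 24.481 dB


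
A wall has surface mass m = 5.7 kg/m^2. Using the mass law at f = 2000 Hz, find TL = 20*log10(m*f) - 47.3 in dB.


m * f = 5.7 * 2000 = 11400
20*log10(11400) = 81.1381 dB
TL = 81.1381 - 47.3 = 33.838 dB


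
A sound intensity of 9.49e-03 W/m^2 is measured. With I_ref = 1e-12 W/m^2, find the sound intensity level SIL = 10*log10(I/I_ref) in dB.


I / I_ref = 9.49e-03 / 1e-12 = 9.49e+09
SIL = 10 * log10(9.49e+09) = 99.773 dB


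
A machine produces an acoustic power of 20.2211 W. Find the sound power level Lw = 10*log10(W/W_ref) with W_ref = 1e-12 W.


W / W_ref = 20.2211 / 1e-12 = 2.02211e+13
Lw = 10 * log10(2.02211e+13) = 133.06 dB


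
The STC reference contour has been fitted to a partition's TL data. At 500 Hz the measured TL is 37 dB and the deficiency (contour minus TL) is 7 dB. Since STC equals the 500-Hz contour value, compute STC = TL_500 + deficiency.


By ASTM E413, STC = value of the fitted reference contour at 500 Hz.
Contour value at 500 Hz = TL_500 + deficiency = 37 + 7 = 44
STC = 44


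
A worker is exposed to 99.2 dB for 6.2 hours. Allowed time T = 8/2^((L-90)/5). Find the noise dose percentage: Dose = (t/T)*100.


T_allowed = 8 / 2^((99.2 - 90)/5) = 2.23457 hr
Dose = 6.2 / 2.23457 * 100 = 277.46 %


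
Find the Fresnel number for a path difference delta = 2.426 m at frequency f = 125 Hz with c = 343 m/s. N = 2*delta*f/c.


N = 2*delta*f/c = 2*delta/lambda, where lambda = c/f
lambda = 343 / 125 = 2.744 m
N = 2 * 2.426 / 2.744 = 1.7682


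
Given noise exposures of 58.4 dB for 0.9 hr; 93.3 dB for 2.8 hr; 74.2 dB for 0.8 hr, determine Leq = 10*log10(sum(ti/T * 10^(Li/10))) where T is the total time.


T_total = 0.9 + 2.8 + 0.8 = 4.5 hr
(0.9/4.5) * 10^(58.4/10) = 138366
(2.8/4.5) * 10^(93.3/10) = 1.33029e+09
(0.8/4.5) * 10^(74.2/10) = 4.67603e+06
Sum = 138366 + 1.33029e+09 + 4.67603e+06 = 1.3351e+09
Leq = 10*log10(1.3351e+09) = 91.255 dB


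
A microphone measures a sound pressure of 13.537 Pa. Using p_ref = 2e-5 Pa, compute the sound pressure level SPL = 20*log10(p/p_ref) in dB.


p / p_ref = 13.537 / 2e-5 = 676850
SPL = 20 * log10(676850) = 116.61 dB


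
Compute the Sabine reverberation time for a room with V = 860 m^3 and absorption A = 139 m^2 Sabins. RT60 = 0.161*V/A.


RT60 = 0.161 * 860 / 139 = 0.99612 s


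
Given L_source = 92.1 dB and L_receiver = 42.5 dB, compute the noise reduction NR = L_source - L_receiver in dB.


NR = L_source - L_receiver (difference between source and receiving room levels)
NR = 92.1 - 42.5 = 49.6 dB


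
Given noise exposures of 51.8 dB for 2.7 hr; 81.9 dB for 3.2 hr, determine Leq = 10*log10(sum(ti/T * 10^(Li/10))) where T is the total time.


T_total = 2.7 + 3.2 = 5.9 hr
(2.7/5.9) * 10^(51.8/10) = 69264.7
(3.2/5.9) * 10^(81.9/10) = 8.40036e+07
Sum = 69264.7 + 8.40036e+07 = 8.40729e+07
Leq = 10*log10(8.40729e+07) = 79.247 dB


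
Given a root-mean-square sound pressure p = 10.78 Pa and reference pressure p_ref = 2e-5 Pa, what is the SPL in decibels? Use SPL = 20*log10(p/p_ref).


p / p_ref = 10.78 / 2e-5 = 539000
SPL = 20 * log10(539000) = 114.63 dB


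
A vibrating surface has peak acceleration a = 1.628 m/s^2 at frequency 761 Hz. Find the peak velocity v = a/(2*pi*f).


omega = 2*pi*f = 2*pi*761 = 4781.5 rad/s
v = a / omega = 1.628 / 4781.5 = 0.00034048 m/s


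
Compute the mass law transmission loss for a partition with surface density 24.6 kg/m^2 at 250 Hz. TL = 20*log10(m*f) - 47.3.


m * f = 24.6 * 250 = 6150
20*log10(6150) = 75.7775 dB
TL = 75.7775 - 47.3 = 28.478 dB


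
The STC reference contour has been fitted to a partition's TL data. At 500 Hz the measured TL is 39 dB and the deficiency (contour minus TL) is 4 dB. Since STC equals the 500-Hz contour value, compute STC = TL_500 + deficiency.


By ASTM E413, STC = value of the fitted reference contour at 500 Hz.
Contour value at 500 Hz = TL_500 + deficiency = 39 + 4 = 43
STC = 43


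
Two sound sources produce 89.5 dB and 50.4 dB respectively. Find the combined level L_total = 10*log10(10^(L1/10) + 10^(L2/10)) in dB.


10^(89.5/10) = 8.91251e+08
10^(50.4/10) = 109648
Sum = 8.91251e+08 + 109648 = 8.91361e+08
L_total = 10*log10(8.91361e+08) = 89.501 dB


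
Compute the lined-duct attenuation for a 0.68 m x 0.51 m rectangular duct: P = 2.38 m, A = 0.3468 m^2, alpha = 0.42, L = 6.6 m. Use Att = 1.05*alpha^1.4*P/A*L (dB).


alpha^1.4 = 0.42^1.4 = 0.296858
Attenuation rate = 1.05 * alpha^1.4 * P / A
= 1.05 * 0.296858 * 2.38 / 0.3468 = 2.13912 dB/m
Total Att = 2.13912 * 6.6 = 14.118 dB


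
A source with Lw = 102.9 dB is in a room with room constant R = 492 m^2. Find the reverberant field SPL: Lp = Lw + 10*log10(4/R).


4/R = 4/492 = 0.00813008
Lp = 102.9 + 10*log10(0.00813008) = 82.001 dB


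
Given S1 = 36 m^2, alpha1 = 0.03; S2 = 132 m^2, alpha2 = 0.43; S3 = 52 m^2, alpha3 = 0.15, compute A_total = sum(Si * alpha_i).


36 * 0.03 = 1.08
132 * 0.43 = 56.76
52 * 0.15 = 7.8
A_total = 1.08 + 56.76 + 7.8 = 65.64 m^2


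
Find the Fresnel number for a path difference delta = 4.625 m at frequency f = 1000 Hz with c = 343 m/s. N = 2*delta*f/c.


N = 2*delta*f/c = 2*delta/lambda, where lambda = c/f
lambda = 343 / 1000 = 0.343 m
N = 2 * 4.625 / 0.343 = 26.968


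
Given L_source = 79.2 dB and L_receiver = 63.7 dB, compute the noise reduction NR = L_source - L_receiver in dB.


NR = L_source - L_receiver (difference between source and receiving room levels)
NR = 79.2 - 63.7 = 15.5 dB


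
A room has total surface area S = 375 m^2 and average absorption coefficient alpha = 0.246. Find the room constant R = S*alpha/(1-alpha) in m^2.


R = 375 * 0.246 / (1 - 0.246) = 122.35 m^2


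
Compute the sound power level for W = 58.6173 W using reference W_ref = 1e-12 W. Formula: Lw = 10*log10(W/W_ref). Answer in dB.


W / W_ref = 58.6173 / 1e-12 = 5.86173e+13
Lw = 10 * log10(5.86173e+13) = 137.68 dB


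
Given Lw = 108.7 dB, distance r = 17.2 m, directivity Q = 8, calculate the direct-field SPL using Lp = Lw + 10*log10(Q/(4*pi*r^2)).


4*pi*r^2 = 4*pi*17.2^2 = 3717.64 m^2
Q / (4*pi*r^2) = 8 / 3717.64 = 0.0021519
Lp = 108.7 + 10*log10(0.0021519) = 82.028 dB


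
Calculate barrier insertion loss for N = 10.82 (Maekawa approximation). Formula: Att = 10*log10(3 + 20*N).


3 + 20*N = 3 + 20*10.82 = 219.4
Att = 10*log10(219.4) = 23.412 dB


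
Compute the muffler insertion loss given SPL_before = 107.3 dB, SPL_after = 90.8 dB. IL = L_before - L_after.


Insertion loss = SPL without muffler - SPL with muffler
IL = 107.3 - 90.8 = 16.5 dB


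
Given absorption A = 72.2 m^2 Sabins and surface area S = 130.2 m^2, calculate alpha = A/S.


Absorption coefficient = absorbed power / incident power
alpha = A / S = 72.2 / 130.2 = 0.55453


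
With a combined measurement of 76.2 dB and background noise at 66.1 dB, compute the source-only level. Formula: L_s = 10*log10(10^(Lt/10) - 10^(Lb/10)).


10^(76.2/10) = 4.16869e+07
10^(66.1/10) = 4.0738e+06
Difference = 4.16869e+07 - 4.0738e+06 = 3.76131e+07
L_source = 10*log10(3.76131e+07) = 75.753 dB


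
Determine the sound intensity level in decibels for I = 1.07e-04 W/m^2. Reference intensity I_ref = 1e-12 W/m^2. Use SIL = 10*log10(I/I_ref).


I / I_ref = 1.07e-04 / 1e-12 = 1.07e+08
SIL = 10 * log10(1.07e+08) = 80.294 dB


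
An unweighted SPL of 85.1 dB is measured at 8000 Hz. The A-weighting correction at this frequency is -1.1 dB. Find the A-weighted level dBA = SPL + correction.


A-weighting table: 8000 Hz -> -1.1 dB correction
SPL_A = SPL + correction = 85.1 + (-1.1) = 84 dBA


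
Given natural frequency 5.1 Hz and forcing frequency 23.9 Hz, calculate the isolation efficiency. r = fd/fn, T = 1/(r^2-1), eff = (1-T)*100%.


r = 23.9 / 5.1 = 4.68627
r^2 - 1 = 4.68627^2 - 1 = 20.9611
T = 1/20.9611 = 0.0477074
Efficiency = (1 - 0.0477074)*100 = 95.229 %


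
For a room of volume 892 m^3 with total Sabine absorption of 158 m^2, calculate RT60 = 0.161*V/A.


RT60 = 0.161 * 892 / 158 = 0.90894 s


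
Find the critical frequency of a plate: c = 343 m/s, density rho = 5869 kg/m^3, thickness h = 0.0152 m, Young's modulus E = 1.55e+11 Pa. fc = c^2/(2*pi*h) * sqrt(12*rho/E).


12*rho/E = 12*5869/1.55e+11 = 4.54374e-07
sqrt(12*rho/E) = sqrt(4.54374e-07) = 0.000674073
c^2/(2*pi*h) = 343^2/(2*pi*0.0152) = 1.23187e+06
fc = 1.23187e+06 * 0.000674073 = 830.37 Hz


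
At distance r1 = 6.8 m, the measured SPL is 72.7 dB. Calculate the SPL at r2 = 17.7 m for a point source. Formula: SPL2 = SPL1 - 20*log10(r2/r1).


r2/r1 = 17.7/6.8 = 2.60294
Correction = 20*log10(2.60294) = 8.30928 dB
SPL2 = 72.7 - 8.30928 = 64.391 dB


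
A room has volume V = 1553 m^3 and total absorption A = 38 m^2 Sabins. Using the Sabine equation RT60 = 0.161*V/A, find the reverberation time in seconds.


RT60 = 0.161 * 1553 / 38 = 6.5798 s


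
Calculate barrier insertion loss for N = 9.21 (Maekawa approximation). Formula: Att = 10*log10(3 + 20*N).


3 + 20*N = 3 + 20*9.21 = 187.2
Att = 10*log10(187.2) = 22.723 dB


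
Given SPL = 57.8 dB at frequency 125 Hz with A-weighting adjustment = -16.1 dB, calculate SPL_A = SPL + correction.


A-weighting table: 125 Hz -> -16.1 dB correction
SPL_A = SPL + correction = 57.8 + (-16.1) = 41.7 dBA


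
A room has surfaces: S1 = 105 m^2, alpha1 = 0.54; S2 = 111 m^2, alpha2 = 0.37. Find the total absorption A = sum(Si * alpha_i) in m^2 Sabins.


105 * 0.54 = 56.7
111 * 0.37 = 41.07
A_total = 56.7 + 41.07 = 97.77 m^2


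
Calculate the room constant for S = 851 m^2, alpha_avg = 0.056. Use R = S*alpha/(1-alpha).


R = 851 * 0.056 / (1 - 0.056) = 50.483 m^2


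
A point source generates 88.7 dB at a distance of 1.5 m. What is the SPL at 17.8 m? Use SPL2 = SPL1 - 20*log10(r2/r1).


r2/r1 = 17.8/1.5 = 11.8667
Correction = 20*log10(11.8667) = 21.4866 dB
SPL2 = 88.7 - 21.4866 = 67.213 dB


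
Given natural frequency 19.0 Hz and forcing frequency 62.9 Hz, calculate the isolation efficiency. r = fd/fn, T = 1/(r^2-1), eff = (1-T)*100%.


r = 62.9 / 19.0 = 3.31053
r^2 - 1 = 3.31053^2 - 1 = 9.95961
T = 1/9.95961 = 0.100406
Efficiency = (1 - 0.100406)*100 = 89.959 %


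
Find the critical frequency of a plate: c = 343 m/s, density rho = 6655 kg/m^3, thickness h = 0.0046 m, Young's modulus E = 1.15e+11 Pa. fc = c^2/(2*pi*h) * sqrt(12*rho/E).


12*rho/E = 12*6655/1.15e+11 = 6.94435e-07
sqrt(12*rho/E) = sqrt(6.94435e-07) = 0.000833328
c^2/(2*pi*h) = 343^2/(2*pi*0.0046) = 4.07053e+06
fc = 4.07053e+06 * 0.000833328 = 3392.1 Hz


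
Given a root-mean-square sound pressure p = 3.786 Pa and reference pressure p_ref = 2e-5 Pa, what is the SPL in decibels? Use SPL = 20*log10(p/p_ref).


p / p_ref = 3.786 / 2e-5 = 189300
SPL = 20 * log10(189300) = 105.54 dB


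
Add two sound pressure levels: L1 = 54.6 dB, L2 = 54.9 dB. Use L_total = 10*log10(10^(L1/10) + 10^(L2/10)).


10^(54.6/10) = 288403
10^(54.9/10) = 309030
Sum = 288403 + 309030 = 597433
L_total = 10*log10(597433) = 57.763 dB


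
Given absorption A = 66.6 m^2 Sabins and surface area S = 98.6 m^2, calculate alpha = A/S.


Absorption coefficient = absorbed power / incident power
alpha = A / S = 66.6 / 98.6 = 0.67546
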